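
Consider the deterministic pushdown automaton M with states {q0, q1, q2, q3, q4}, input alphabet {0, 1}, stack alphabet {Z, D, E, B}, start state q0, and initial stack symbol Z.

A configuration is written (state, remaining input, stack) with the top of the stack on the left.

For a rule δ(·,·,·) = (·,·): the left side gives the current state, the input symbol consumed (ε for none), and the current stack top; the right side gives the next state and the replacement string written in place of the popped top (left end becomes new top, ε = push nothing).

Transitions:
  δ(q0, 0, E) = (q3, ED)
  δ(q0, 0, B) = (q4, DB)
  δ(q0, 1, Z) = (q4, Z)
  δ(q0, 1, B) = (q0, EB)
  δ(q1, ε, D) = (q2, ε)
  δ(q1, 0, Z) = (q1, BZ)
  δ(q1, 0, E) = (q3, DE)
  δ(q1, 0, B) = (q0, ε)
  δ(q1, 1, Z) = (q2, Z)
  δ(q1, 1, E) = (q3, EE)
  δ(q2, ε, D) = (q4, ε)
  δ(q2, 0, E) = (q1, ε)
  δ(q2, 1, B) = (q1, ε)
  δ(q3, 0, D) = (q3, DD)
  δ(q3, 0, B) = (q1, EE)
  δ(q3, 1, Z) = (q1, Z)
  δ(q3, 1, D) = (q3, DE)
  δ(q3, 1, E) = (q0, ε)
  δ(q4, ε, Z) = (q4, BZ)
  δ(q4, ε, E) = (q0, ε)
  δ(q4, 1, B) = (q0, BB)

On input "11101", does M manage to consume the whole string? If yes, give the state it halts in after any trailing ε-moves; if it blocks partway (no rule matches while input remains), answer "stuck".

(q0, 11101, Z) ⊢ (q4, 1101, Z) ⊢ (q4, 1101, BZ) ⊢ (q0, 101, BBZ) ⊢ (q0, 01, EBBZ) ⊢ (q3, 1, EDBBZ) ⊢ (q0, ε, DBBZ)
All input consumed; M is in state q0.

q0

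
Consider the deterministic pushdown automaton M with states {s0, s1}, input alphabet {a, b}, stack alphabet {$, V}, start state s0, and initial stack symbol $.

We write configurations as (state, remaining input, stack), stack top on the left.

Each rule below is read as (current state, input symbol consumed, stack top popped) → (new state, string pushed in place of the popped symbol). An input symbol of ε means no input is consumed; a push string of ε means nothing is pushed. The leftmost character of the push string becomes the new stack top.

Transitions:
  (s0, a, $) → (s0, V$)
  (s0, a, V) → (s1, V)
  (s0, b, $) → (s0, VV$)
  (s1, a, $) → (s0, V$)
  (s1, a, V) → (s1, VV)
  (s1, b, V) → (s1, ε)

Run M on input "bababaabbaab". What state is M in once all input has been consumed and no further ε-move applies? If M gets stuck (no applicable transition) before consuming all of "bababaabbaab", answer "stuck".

(s0, bababaabbaab, $)
  read b, top $: go to s0, push VV$ → (s0, ababaabbaab, VV$)
  read a, top V: go to s1, push V → (s1, babaabbaab, VV$)
  read b, top V: go to s1, push ε → (s1, abaabbaab, V$)
  read a, top V: go to s1, push VV → (s1, baabbaab, VV$)
  read b, top V: go to s1, push ε → (s1, aabbaab, V$)
  read a, top V: go to s1, push VV → (s1, abbaab, VV$)
  read a, top V: go to s1, push VV → (s1, bbaab, VVV$)
  read b, top V: go to s1, push ε → (s1, baab, VV$)
  read b, top V: go to s1, push ε → (s1, aab, V$)
  read a, top V: go to s1, push VV → (s1, ab, VV$)
  read a, top V: go to s1, push VV → (s1, b, VVV$)
  read b, top V: go to s1, push ε → (s1, ε, VV$)
All input consumed; M is in state s1.

s1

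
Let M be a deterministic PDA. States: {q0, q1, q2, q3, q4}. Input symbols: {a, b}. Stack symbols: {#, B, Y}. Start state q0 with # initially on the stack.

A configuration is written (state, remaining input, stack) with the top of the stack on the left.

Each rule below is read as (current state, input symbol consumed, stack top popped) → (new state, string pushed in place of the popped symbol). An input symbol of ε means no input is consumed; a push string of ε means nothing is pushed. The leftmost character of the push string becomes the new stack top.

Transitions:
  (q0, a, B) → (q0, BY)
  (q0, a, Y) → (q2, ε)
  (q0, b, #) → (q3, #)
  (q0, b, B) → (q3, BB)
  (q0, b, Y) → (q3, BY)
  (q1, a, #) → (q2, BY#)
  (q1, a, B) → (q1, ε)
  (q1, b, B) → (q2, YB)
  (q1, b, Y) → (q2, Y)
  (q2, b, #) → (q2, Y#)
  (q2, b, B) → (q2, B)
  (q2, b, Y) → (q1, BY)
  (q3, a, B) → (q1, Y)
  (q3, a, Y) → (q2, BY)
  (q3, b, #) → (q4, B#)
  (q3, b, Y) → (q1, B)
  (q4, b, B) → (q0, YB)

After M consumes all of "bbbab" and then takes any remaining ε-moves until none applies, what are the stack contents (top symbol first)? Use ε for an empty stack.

B#

(q0, bbbab, #)
  read b, top #: go to q3, push # → (q3, bbab, #)
  read b, top #: go to q4, push B# → (q4, bab, B#)
  read b, top B: go to q0, push YB → (q0, ab, YB#)
  read a, top Y: go to q2, push ε → (q2, b, B#)
  read b, top B: go to q2, push B → (q2, ε, B#)
All input consumed in state q2 with stack B#.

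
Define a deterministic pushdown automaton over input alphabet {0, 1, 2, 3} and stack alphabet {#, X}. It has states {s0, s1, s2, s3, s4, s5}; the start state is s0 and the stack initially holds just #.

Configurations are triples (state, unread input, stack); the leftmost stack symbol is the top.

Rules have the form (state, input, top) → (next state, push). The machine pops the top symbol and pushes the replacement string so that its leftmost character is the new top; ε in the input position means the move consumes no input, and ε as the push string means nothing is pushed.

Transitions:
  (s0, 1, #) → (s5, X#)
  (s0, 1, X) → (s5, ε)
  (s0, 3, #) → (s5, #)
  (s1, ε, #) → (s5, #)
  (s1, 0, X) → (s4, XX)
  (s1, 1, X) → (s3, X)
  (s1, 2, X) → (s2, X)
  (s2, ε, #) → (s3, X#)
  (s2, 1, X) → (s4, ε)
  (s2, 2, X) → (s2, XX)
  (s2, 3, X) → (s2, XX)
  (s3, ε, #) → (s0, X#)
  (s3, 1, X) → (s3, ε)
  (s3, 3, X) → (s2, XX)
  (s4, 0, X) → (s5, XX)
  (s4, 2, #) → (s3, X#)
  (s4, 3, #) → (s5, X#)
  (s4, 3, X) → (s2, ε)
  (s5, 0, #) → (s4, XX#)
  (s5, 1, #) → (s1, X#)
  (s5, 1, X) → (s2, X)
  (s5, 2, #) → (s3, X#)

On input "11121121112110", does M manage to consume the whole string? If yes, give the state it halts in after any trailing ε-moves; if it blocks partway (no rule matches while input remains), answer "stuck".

(s0, 11121121112110, #) ⊢ (s5, 1121121112110, X#) ⊢ (s2, 121121112110, X#) ⊢ (s4, 21121112110, #) ⊢ (s3, 1121112110, X#) ⊢ (s3, 121112110, #) ⊢ (s0, 121112110, X#) ⊢ (s5, 21112110, #) ⊢ (s3, 1112110, X#) ⊢ (s3, 112110, #) ⊢ (s0, 112110, X#) ⊢ (s5, 12110, #) ⊢ (s1, 2110, X#) ⊢ (s2, 110, X#) ⊢ (s4, 10, #)
No transition for (s4, 1, top #); M blocks with input 10 remaining.

stuck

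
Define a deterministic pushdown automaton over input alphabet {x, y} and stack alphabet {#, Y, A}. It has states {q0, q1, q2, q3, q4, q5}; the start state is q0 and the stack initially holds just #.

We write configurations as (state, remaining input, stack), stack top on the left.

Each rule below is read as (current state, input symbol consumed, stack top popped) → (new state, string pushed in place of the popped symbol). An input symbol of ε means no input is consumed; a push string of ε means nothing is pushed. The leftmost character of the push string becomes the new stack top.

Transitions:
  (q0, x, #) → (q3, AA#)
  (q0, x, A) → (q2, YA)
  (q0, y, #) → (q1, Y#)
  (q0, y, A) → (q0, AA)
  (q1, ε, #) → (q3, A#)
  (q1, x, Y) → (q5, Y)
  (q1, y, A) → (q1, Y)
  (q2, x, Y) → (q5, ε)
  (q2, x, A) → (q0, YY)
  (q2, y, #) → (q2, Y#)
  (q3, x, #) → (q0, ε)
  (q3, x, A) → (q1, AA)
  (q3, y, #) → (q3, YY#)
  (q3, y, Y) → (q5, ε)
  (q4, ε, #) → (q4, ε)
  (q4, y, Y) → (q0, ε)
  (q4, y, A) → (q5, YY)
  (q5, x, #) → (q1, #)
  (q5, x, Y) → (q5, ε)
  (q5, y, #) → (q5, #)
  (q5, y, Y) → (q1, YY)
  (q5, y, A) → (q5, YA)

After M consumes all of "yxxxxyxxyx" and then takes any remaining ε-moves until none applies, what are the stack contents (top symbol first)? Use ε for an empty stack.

A#

(q0, yxxxxyxxyx, #) ⊢ (q1, xxxxyxxyx, Y#) ⊢ (q5, xxxyxxyx, Y#) ⊢ (q5, xxyxxyx, #) ⊢ (q1, xyxxyx, #) ⊢ (q3, xyxxyx, A#) ⊢ (q1, yxxyx, AA#) ⊢ (q1, xxyx, YA#) ⊢ (q5, xyx, YA#) ⊢ (q5, yx, A#) ⊢ (q5, x, YA#) ⊢ (q5, ε, A#)
All input consumed in state q5 with stack A#.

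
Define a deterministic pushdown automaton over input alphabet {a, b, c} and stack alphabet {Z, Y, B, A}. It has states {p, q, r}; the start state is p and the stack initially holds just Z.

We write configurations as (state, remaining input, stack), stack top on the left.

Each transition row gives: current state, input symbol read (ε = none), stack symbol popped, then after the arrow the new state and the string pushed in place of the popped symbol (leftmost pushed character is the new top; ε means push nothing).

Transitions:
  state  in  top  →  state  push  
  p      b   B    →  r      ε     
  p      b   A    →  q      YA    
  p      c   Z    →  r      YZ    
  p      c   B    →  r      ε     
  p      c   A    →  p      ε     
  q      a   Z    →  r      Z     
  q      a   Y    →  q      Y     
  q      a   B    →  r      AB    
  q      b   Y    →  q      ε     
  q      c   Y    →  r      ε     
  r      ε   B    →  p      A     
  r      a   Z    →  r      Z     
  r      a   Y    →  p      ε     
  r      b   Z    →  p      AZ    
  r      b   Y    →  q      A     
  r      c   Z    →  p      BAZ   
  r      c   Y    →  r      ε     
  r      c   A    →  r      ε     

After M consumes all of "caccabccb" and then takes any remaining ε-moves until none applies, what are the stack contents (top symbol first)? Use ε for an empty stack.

AZ

(p, caccabccb, Z) ⊢ (r, accabccb, YZ) ⊢ (p, ccabccb, Z) ⊢ (r, cabccb, YZ) ⊢ (r, abccb, Z) ⊢ (r, bccb, Z) ⊢ (p, ccb, AZ) ⊢ (p, cb, Z) ⊢ (r, b, YZ) ⊢ (q, ε, AZ)
All input consumed in state q with stack AZ.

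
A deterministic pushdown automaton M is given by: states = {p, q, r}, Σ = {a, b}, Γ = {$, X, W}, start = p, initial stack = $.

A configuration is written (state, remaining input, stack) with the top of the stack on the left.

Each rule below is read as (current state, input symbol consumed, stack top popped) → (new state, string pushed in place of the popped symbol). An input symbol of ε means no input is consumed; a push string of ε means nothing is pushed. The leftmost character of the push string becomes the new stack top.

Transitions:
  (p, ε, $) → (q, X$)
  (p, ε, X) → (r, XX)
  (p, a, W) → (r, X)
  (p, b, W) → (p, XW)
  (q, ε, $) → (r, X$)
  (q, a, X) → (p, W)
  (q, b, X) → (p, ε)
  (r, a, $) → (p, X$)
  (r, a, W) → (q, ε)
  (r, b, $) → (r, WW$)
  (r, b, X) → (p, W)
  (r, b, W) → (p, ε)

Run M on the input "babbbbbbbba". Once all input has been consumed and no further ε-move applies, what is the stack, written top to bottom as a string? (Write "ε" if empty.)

XXWXWXWXW$

(p, babbbbbbbba, $)
  ε-move, top $: go to q, push X$ → (q, babbbbbbbba, X$)
  read b, top X: go to p, push ε → (p, abbbbbbbba, $)
  ε-move, top $: go to q, push X$ → (q, abbbbbbbba, X$)
  read a, top X: go to p, push W → (p, bbbbbbbba, W$)
  read b, top W: go to p, push XW → (p, bbbbbbba, XW$)
  ε-move, top X: go to r, push XX → (r, bbbbbbba, XXW$)
  read b, top X: go to p, push W → (p, bbbbbba, WXW$)
  read b, top W: go to p, push XW → (p, bbbbba, XWXW$)
  ε-move, top X: go to r, push XX → (r, bbbbba, XXWXW$)
  read b, top X: go to p, push W → (p, bbbba, WXWXW$)
  read b, top W: go to p, push XW → (p, bbba, XWXWXW$)
  ε-move, top X: go to r, push XX → (r, bbba, XXWXWXW$)
  read b, top X: go to p, push W → (p, bba, WXWXWXW$)
  read b, top W: go to p, push XW → (p, ba, XWXWXWXW$)
  ε-move, top X: go to r, push XX → (r, ba, XXWXWXWXW$)
  read b, top X: go to p, push W → (p, a, WXWXWXWXW$)
  read a, top W: go to r, push X → (r, ε, XXWXWXWXW$)
All input consumed in state r with stack XXWXWXWXW$.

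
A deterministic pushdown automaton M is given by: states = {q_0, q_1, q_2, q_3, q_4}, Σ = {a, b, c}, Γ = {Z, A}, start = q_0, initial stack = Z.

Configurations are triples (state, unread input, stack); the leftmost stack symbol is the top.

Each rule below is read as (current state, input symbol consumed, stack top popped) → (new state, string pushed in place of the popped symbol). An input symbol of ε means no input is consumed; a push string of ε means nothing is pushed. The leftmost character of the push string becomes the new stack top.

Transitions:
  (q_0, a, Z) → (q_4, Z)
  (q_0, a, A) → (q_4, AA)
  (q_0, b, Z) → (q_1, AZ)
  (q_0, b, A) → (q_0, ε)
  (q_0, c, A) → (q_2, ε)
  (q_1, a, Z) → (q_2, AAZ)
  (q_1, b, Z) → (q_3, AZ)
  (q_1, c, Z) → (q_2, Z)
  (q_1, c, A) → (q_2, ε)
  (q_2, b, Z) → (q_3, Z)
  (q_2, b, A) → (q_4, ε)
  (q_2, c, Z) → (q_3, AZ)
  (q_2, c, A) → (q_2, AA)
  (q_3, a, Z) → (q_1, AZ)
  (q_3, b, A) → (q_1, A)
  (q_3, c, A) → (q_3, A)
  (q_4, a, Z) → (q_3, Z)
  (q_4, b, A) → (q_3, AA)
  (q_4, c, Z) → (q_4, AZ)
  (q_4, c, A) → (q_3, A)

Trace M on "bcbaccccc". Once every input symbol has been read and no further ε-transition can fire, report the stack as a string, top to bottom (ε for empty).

AZ

(q_0, bcbaccccc, Z) ⊢ (q_1, cbaccccc, AZ) ⊢ (q_2, baccccc, Z) ⊢ (q_3, accccc, Z) ⊢ (q_1, ccccc, AZ) ⊢ (q_2, cccc, Z) ⊢ (q_3, ccc, AZ) ⊢ (q_3, cc, AZ) ⊢ (q_3, c, AZ) ⊢ (q_3, ε, AZ)
All input consumed in state q_3 with stack AZ.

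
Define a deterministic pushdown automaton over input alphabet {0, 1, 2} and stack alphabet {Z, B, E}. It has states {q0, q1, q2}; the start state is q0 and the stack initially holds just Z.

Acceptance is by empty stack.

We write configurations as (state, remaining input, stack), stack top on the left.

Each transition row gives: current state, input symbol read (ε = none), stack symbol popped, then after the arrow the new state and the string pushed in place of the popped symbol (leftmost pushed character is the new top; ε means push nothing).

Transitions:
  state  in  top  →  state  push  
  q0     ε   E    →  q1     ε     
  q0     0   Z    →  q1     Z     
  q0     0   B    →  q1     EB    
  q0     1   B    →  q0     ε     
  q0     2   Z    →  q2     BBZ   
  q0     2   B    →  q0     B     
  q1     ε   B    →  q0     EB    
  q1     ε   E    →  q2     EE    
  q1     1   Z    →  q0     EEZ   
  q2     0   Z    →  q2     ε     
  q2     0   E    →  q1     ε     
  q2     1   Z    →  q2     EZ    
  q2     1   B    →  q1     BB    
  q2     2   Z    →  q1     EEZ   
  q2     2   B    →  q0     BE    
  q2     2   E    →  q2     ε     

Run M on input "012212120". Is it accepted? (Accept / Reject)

(q0, 012212120, Z) ⊢ (q1, 12212120, Z) ⊢ (q0, 2212120, EEZ) ⊢ (q1, 2212120, EZ) ⊢ (q2, 2212120, EEZ) ⊢ (q2, 212120, EZ) ⊢ (q2, 12120, Z) ⊢ (q2, 2120, EZ) ⊢ (q2, 120, Z) ⊢ (q2, 20, EZ) ⊢ (q2, 0, Z) ⊢ (q2, ε, ε)
All input consumed and the stack is empty.

Accept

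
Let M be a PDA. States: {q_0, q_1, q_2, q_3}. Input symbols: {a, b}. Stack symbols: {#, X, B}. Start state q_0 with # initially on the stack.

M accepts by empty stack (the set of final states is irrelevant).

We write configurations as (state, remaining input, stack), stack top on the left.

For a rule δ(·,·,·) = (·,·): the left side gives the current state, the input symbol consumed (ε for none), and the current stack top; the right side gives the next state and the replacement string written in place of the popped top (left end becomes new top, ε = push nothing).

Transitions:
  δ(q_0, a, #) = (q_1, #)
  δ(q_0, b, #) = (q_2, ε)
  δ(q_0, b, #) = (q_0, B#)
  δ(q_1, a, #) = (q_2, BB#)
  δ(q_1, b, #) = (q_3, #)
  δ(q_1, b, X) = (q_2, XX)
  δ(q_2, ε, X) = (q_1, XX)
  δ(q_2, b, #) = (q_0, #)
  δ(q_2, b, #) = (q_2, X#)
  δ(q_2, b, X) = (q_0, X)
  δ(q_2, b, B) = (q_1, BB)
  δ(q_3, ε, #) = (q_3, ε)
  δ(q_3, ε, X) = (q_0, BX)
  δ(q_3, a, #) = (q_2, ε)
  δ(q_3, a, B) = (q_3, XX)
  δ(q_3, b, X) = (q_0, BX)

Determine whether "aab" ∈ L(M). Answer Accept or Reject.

Reject

No computation consumes all input and empties the stack.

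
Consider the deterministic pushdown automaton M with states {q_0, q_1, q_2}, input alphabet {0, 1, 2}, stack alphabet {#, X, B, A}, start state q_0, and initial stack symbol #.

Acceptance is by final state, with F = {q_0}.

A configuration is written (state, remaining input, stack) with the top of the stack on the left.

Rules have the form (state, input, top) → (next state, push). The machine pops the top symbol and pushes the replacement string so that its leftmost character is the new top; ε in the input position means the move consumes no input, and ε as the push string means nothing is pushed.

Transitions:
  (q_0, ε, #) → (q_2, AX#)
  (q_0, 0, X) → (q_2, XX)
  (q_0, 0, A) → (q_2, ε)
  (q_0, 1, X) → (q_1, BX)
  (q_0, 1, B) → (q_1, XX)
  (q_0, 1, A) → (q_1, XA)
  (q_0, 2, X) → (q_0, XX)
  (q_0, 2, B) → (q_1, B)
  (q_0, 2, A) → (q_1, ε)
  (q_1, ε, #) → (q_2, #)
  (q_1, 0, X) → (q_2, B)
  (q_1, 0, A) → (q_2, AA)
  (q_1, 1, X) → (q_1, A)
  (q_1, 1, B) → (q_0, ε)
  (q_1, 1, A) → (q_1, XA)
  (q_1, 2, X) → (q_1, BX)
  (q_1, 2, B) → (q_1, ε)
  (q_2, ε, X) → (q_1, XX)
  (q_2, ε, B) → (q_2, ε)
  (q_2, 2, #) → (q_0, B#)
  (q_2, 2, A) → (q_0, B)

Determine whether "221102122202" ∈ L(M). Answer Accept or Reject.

(q_0, 221102122202, #) ⊢ (q_2, 221102122202, AX#) ⊢ (q_0, 21102122202, BX#) ⊢ (q_1, 1102122202, BX#) ⊢ (q_0, 102122202, X#) ⊢ (q_1, 02122202, BX#)
No transition applies at (q_1, 02122202, BX#); input not fully consumed.

Reject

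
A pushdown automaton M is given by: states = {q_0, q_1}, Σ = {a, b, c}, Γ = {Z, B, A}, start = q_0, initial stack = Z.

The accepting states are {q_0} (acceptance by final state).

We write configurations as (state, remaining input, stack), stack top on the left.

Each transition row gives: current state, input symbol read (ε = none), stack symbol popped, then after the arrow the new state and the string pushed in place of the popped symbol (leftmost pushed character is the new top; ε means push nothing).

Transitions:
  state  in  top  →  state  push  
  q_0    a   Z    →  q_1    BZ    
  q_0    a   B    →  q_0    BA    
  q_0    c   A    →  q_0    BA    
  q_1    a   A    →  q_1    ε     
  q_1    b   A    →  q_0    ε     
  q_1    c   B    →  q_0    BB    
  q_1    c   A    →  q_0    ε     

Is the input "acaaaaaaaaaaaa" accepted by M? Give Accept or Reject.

One accepting computation: (q_0, acaaaaaaaaaaaa, Z) ⊢ (q_1, caaaaaaaaaaaa, BZ) ⊢ (q_0, aaaaaaaaaaaa, BBZ) ⊢ (q_0, aaaaaaaaaaa, BABZ) ⊢ (q_0, aaaaaaaaaa, BAABZ) ⊢ (q_0, aaaaaaaaa, BAAABZ) ⊢ (q_0, aaaaaaaa, BAAAABZ) ⊢ (q_0, aaaaaaa, BAAAAABZ) ⊢ (q_0, aaaaaa, BAAAAAABZ) ⊢ (q_0, aaaaa, BAAAAAAABZ) ⊢ (q_0, aaaa, BAAAAAAAABZ) ⊢ (q_0, aaa, BAAAAAAAAABZ) ⊢ (q_0, aa, BAAAAAAAAAABZ) ⊢ (q_0, a, BAAAAAAAAAAABZ) ⊢ (q_0, ε, BAAAAAAAAAAAABZ)
All input consumed and state q_0 ∈ F.

Accept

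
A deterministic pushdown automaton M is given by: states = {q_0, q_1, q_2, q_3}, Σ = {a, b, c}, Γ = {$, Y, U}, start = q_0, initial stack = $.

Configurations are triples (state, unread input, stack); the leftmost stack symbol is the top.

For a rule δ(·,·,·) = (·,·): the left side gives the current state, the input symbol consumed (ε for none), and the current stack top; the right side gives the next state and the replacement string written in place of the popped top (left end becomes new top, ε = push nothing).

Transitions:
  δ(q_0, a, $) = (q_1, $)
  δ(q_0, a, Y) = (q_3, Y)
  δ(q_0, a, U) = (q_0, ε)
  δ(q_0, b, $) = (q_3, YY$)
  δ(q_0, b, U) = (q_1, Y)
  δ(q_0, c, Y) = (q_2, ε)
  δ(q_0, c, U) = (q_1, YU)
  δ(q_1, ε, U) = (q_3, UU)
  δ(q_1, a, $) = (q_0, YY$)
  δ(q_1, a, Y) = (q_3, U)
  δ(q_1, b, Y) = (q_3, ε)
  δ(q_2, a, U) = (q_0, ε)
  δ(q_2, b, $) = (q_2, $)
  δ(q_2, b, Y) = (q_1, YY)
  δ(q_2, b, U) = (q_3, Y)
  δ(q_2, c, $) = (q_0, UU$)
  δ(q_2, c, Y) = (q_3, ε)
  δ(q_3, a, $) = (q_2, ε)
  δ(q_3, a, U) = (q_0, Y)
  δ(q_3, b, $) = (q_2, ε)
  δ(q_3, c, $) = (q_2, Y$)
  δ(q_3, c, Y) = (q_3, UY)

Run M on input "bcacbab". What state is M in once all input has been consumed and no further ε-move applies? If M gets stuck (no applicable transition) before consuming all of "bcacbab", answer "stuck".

(q_0, bcacbab, $)
  read b, top $: go to q_3, push YY$ → (q_3, cacbab, YY$)
  read c, top Y: go to q_3, push UY → (q_3, acbab, UYY$)
  read a, top U: go to q_0, push Y → (q_0, cbab, YYY$)
  read c, top Y: go to q_2, push ε → (q_2, bab, YY$)
  read b, top Y: go to q_1, push YY → (q_1, ab, YYY$)
  read a, top Y: go to q_3, push U → (q_3, b, UYY$)
No transition for (q_3, b, top U); M blocks with input b remaining.

stuck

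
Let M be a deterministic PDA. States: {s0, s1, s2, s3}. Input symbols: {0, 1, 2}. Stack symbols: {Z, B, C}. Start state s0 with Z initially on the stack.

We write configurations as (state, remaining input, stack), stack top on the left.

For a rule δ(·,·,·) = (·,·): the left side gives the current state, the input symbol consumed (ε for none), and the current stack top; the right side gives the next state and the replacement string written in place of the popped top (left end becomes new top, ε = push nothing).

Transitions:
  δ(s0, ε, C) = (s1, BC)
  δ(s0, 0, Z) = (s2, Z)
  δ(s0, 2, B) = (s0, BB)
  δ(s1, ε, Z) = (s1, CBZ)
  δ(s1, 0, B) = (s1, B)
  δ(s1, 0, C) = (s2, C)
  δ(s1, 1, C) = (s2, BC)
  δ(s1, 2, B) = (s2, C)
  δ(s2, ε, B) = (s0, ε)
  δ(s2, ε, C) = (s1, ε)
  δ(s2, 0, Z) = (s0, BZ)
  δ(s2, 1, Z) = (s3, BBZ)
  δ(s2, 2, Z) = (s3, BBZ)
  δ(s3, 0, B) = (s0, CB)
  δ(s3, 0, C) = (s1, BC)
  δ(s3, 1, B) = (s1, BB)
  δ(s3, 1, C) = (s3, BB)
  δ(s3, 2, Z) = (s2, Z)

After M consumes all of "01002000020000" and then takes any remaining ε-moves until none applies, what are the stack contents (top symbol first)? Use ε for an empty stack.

(s0, 01002000020000, Z)
  read 0, top Z: go to s2, push Z → (s2, 1002000020000, Z)
  read 1, top Z: go to s3, push BBZ → (s3, 002000020000, BBZ)
  read 0, top B: go to s0, push CB → (s0, 02000020000, CBBZ)
  ε-move, top C: go to s1, push BC → (s1, 02000020000, BCBBZ)
  read 0, top B: go to s1, push B → (s1, 2000020000, BCBBZ)
  read 2, top B: go to s2, push C → (s2, 000020000, CCBBZ)
  ε-move, top C: go to s1, push ε → (s1, 000020000, CBBZ)
  read 0, top C: go to s2, push C → (s2, 00020000, CBBZ)
  ε-move, top C: go to s1, push ε → (s1, 00020000, BBZ)
  read 0, top B: go to s1, push B → (s1, 0020000, BBZ)
  read 0, top B: go to s1, push B → (s1, 020000, BBZ)
  read 0, top B: go to s1, push B → (s1, 20000, BBZ)
  read 2, top B: go to s2, push C → (s2, 0000, CBZ)
  ε-move, top C: go to s1, push ε → (s1, 0000, BZ)
  read 0, top B: go to s1, push B → (s1, 000, BZ)
  read 0, top B: go to s1, push B → (s1, 00, BZ)
  read 0, top B: go to s1, push B → (s1, 0, BZ)
  read 0, top B: go to s1, push B → (s1, ε, BZ)
All input consumed in state s1 with stack BZ.

BZ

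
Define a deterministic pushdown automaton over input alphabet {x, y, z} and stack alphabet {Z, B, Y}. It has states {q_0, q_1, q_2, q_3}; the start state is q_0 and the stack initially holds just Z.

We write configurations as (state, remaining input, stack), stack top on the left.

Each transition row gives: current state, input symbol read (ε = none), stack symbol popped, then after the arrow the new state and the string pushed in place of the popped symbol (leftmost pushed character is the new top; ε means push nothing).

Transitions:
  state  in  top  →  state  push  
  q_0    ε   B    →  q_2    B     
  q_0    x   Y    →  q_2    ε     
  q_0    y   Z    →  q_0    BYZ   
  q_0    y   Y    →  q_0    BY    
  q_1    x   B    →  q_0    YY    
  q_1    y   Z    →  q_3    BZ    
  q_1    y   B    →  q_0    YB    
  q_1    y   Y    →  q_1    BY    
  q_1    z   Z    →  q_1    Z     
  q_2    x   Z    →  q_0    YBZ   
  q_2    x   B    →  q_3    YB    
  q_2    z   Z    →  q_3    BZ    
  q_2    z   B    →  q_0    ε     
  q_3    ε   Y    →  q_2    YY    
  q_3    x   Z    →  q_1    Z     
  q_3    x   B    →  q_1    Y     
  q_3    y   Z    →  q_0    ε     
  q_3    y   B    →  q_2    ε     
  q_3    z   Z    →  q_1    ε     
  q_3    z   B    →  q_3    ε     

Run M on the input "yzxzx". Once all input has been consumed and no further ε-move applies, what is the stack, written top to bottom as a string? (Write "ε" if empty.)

YZ

(q_0, yzxzx, Z) ⊢ (q_0, zxzx, BYZ) ⊢ (q_2, zxzx, BYZ) ⊢ (q_0, xzx, YZ) ⊢ (q_2, zx, Z) ⊢ (q_3, x, BZ) ⊢ (q_1, ε, YZ)
All input consumed in state q_1 with stack YZ.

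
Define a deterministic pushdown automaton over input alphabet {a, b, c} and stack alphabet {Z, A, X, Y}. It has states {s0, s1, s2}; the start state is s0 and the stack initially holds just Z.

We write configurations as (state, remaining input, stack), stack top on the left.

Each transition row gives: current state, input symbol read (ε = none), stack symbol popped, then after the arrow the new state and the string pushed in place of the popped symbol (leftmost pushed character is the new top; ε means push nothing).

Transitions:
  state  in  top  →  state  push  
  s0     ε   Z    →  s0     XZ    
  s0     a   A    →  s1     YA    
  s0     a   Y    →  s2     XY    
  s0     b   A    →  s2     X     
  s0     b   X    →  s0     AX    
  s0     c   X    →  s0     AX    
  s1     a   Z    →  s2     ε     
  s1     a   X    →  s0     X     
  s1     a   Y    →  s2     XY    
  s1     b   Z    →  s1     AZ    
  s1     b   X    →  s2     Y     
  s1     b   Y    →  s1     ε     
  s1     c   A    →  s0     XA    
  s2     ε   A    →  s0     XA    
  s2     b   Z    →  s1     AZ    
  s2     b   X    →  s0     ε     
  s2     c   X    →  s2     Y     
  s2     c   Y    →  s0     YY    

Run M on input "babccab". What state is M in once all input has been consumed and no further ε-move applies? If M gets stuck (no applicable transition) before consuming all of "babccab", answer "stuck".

(s0, babccab, Z) ⊢ (s0, babccab, XZ) ⊢ (s0, abccab, AXZ) ⊢ (s1, bccab, YAXZ) ⊢ (s1, ccab, AXZ) ⊢ (s0, cab, XAXZ) ⊢ (s0, ab, AXAXZ) ⊢ (s1, b, YAXAXZ) ⊢ (s1, ε, AXAXZ)
All input consumed; M is in state s1.

s1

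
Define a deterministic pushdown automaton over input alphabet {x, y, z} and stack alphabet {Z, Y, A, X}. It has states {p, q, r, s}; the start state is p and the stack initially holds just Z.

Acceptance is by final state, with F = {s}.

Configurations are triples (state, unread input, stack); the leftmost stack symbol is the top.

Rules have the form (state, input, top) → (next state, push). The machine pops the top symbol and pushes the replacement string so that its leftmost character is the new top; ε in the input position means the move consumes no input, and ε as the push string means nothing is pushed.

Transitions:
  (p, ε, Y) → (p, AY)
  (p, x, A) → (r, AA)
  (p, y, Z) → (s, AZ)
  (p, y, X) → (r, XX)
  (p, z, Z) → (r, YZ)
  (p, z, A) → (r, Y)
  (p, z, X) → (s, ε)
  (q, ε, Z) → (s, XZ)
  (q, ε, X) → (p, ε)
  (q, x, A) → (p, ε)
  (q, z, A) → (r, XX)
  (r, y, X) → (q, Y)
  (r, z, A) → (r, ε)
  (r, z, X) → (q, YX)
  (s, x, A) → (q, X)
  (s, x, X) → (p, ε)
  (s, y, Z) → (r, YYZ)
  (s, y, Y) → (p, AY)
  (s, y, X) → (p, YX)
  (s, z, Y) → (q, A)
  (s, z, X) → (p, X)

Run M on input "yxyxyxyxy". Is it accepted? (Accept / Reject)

(p, yxyxyxyxy, Z)
  read y, top Z: go to s, push AZ → (s, xyxyxyxy, AZ)
  read x, top A: go to q, push X → (q, yxyxyxy, XZ)
  ε-move, top X: go to p, push ε → (p, yxyxyxy, Z)
  read y, top Z: go to s, push AZ → (s, xyxyxy, AZ)
  read x, top A: go to q, push X → (q, yxyxy, XZ)
  ε-move, top X: go to p, push ε → (p, yxyxy, Z)
  read y, top Z: go to s, push AZ → (s, xyxy, AZ)
  read x, top A: go to q, push X → (q, yxy, XZ)
  ε-move, top X: go to p, push ε → (p, yxy, Z)
  read y, top Z: go to s, push AZ → (s, xy, AZ)
  read x, top A: go to q, push X → (q, y, XZ)
  ε-move, top X: go to p, push ε → (p, y, Z)
  read y, top Z: go to s, push AZ → (s, ε, AZ)
All input consumed; state s ∈ F.

Accept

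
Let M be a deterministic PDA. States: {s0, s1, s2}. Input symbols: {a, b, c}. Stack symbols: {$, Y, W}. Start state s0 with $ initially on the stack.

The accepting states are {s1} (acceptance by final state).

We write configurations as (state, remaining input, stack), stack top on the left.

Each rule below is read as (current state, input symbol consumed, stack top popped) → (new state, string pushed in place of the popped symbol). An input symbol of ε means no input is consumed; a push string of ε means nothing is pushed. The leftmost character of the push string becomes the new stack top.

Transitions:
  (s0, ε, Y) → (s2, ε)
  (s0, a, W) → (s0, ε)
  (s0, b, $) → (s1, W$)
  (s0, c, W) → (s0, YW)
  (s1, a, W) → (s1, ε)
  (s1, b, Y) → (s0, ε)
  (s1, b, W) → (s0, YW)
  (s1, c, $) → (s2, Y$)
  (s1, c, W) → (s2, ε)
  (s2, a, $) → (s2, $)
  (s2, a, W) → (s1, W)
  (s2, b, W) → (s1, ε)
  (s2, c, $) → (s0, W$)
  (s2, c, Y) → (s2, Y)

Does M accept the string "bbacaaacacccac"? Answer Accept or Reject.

Reject

(s0, bbacaaacacccac, $)
  read b, top $: go to s1, push W$ → (s1, bacaaacacccac, W$)
  read b, top W: go to s0, push YW → (s0, acaaacacccac, YW$)
  ε-move, top Y: go to s2, push ε → (s2, acaaacacccac, W$)
  read a, top W: go to s1, push W → (s1, caaacacccac, W$)
  read c, top W: go to s2, push ε → (s2, aaacacccac, $)
  read a, top $: go to s2, push $ → (s2, aacacccac, $)
  read a, top $: go to s2, push $ → (s2, acacccac, $)
  read a, top $: go to s2, push $ → (s2, cacccac, $)
  read c, top $: go to s0, push W$ → (s0, acccac, W$)
  read a, top W: go to s0, push ε → (s0, cccac, $)
No transition applies at (s0, cccac, $); input not fully consumed.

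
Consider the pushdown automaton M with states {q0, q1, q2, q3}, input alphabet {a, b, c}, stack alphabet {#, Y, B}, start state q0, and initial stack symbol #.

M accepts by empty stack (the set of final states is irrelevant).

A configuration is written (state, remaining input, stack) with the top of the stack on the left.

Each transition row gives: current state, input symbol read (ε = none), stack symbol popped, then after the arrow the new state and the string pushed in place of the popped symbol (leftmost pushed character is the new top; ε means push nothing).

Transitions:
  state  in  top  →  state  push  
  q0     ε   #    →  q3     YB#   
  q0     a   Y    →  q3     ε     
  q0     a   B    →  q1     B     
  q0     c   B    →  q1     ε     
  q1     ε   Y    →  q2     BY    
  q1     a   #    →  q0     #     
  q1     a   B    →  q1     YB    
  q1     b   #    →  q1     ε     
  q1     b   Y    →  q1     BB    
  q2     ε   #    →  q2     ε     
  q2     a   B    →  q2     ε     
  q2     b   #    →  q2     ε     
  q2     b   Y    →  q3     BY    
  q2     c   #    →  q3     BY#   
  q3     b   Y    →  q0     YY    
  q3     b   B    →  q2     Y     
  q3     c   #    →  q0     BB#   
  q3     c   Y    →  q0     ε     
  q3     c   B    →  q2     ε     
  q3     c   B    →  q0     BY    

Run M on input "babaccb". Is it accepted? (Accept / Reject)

Accept

One accepting computation: (q0, babaccb, #) ⊢ (q3, babaccb, YB#) ⊢ (q0, abaccb, YYB#) ⊢ (q3, baccb, YB#) ⊢ (q0, accb, YYB#) ⊢ (q3, ccb, YB#) ⊢ (q0, cb, B#) ⊢ (q1, b, #) ⊢ (q1, ε, ε)
All input consumed and the stack is empty.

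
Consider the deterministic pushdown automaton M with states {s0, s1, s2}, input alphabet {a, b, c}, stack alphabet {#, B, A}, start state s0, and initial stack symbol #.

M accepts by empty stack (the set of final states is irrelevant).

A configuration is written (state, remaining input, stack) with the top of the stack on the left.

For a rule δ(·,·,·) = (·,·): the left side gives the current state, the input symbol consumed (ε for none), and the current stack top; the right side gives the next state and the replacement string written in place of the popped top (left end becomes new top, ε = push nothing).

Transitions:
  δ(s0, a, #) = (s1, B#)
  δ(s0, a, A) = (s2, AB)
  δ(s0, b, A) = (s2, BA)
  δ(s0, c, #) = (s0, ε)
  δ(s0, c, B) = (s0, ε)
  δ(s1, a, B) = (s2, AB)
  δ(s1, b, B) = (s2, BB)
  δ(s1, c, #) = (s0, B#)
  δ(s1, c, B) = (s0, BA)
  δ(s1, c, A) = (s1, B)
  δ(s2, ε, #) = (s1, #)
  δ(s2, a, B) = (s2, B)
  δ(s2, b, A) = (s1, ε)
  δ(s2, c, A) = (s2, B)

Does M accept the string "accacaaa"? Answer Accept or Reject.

(s0, accacaaa, #)
  read a, top #: go to s1, push B# → (s1, ccacaaa, B#)
  read c, top B: go to s0, push BA → (s0, cacaaa, BA#)
  read c, top B: go to s0, push ε → (s0, acaaa, A#)
  read a, top A: go to s2, push AB → (s2, caaa, AB#)
  read c, top A: go to s2, push B → (s2, aaa, BB#)
  read a, top B: go to s2, push B → (s2, aa, BB#)
  read a, top B: go to s2, push B → (s2, a, BB#)
  read a, top B: go to s2, push B → (s2, ε, BB#)
All input consumed; stack is BB#, not empty, and no further ε-move applies.

Reject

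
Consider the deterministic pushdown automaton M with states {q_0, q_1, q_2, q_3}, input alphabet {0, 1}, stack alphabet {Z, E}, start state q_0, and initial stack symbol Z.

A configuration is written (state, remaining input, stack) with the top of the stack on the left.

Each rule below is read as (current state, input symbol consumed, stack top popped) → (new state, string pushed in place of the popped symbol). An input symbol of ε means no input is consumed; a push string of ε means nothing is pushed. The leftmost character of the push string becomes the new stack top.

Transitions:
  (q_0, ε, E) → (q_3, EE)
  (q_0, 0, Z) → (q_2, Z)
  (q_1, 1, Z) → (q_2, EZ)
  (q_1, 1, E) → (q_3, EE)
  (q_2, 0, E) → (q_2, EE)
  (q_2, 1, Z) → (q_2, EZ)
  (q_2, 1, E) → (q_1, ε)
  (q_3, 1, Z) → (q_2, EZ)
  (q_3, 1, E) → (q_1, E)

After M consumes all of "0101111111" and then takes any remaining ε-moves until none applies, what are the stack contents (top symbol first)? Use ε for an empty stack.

(q_0, 0101111111, Z) ⊢ (q_2, 101111111, Z) ⊢ (q_2, 01111111, EZ) ⊢ (q_2, 1111111, EEZ) ⊢ (q_1, 111111, EZ) ⊢ (q_3, 11111, EEZ) ⊢ (q_1, 1111, EEZ) ⊢ (q_3, 111, EEEZ) ⊢ (q_1, 11, EEEZ) ⊢ (q_3, 1, EEEEZ) ⊢ (q_1, ε, EEEEZ)
All input consumed in state q_1 with stack EEEEZ.

EEEEZ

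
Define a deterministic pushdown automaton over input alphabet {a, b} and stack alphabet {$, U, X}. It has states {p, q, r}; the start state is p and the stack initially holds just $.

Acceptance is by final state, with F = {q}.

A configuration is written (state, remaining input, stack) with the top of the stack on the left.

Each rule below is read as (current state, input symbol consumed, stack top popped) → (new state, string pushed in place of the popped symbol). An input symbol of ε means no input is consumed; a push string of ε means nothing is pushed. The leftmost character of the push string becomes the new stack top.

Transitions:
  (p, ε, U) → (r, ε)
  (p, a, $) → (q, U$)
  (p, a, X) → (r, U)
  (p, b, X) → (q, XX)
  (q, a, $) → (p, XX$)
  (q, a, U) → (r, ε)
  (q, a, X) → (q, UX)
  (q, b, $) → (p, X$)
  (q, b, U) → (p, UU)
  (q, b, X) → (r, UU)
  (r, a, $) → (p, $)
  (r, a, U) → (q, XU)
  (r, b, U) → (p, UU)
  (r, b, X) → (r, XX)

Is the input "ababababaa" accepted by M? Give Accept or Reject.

Accept

(p, ababababaa, $)
  read a, top $: go to q, push U$ → (q, babababaa, U$)
  read b, top U: go to p, push UU → (p, abababaa, UU$)
  ε-move, top U: go to r, push ε → (r, abababaa, U$)
  read a, top U: go to q, push XU → (q, bababaa, XU$)
  read b, top X: go to r, push UU → (r, ababaa, UUU$)
  read a, top U: go to q, push XU → (q, babaa, XUUU$)
  read b, top X: go to r, push UU → (r, abaa, UUUUU$)
  read a, top U: go to q, push XU → (q, baa, XUUUUU$)
  read b, top X: go to r, push UU → (r, aa, UUUUUUU$)
  read a, top U: go to q, push XU → (q, a, XUUUUUUU$)
  read a, top X: go to q, push UX → (q, ε, UXUUUUUUU$)
All input consumed; state q ∈ F.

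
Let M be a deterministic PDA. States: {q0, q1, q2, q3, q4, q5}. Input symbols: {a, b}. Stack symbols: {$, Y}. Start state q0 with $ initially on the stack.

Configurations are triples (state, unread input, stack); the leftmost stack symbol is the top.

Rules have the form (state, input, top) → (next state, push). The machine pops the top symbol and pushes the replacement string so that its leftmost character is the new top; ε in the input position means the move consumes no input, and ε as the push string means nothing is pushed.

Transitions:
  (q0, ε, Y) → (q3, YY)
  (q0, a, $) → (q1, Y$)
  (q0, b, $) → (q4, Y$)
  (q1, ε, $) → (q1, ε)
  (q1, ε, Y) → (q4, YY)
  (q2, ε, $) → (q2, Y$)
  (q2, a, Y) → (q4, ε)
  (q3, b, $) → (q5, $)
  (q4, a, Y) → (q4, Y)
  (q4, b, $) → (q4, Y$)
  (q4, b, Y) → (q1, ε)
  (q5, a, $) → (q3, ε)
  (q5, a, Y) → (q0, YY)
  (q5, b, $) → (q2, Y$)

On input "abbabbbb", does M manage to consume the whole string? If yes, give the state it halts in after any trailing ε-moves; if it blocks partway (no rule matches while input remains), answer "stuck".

(q0, abbabbbb, $) ⊢ (q1, bbabbbb, Y$) ⊢ (q4, bbabbbb, YY$) ⊢ (q1, babbbb, Y$) ⊢ (q4, babbbb, YY$) ⊢ (q1, abbbb, Y$) ⊢ (q4, abbbb, YY$) ⊢ (q4, bbbb, YY$) ⊢ (q1, bbb, Y$) ⊢ (q4, bbb, YY$) ⊢ (q1, bb, Y$) ⊢ (q4, bb, YY$) ⊢ (q1, b, Y$) ⊢ (q4, b, YY$) ⊢ (q1, ε, Y$) ⊢ (q4, ε, YY$)
All input consumed; M is in state q4.

q4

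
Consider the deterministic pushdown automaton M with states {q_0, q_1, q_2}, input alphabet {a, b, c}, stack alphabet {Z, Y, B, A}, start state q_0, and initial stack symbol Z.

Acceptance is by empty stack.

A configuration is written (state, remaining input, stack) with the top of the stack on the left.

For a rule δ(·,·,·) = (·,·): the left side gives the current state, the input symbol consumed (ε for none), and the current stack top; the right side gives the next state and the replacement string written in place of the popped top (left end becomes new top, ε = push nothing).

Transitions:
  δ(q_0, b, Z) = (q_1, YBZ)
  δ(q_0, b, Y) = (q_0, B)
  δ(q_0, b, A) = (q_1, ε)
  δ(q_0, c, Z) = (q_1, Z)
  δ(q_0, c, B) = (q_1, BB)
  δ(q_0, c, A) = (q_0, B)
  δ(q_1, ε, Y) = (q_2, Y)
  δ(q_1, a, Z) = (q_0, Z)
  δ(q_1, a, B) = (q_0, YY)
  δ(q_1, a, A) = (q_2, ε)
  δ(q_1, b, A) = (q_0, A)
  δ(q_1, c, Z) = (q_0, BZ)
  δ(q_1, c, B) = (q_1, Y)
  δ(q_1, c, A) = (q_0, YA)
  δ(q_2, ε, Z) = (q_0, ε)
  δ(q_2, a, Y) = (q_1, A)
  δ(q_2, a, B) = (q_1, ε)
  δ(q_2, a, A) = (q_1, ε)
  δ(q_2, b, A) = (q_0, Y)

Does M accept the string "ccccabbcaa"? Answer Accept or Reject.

(q_0, ccccabbcaa, Z)
  read c, top Z: go to q_1, push Z → (q_1, cccabbcaa, Z)
  read c, top Z: go to q_0, push BZ → (q_0, ccabbcaa, BZ)
  read c, top B: go to q_1, push BB → (q_1, cabbcaa, BBZ)
  read c, top B: go to q_1, push Y → (q_1, abbcaa, YBZ)
  ε-move, top Y: go to q_2, push Y → (q_2, abbcaa, YBZ)
  read a, top Y: go to q_1, push A → (q_1, bbcaa, ABZ)
  read b, top A: go to q_0, push A → (q_0, bcaa, ABZ)
  read b, top A: go to q_1, push ε → (q_1, caa, BZ)
  read c, top B: go to q_1, push Y → (q_1, aa, YZ)
  ε-move, top Y: go to q_2, push Y → (q_2, aa, YZ)
  read a, top Y: go to q_1, push A → (q_1, a, AZ)
  read a, top A: go to q_2, push ε → (q_2, ε, Z)
  ε-move, top Z: go to q_0, push ε → (q_0, ε, ε)
All input consumed and the stack is empty.

Accept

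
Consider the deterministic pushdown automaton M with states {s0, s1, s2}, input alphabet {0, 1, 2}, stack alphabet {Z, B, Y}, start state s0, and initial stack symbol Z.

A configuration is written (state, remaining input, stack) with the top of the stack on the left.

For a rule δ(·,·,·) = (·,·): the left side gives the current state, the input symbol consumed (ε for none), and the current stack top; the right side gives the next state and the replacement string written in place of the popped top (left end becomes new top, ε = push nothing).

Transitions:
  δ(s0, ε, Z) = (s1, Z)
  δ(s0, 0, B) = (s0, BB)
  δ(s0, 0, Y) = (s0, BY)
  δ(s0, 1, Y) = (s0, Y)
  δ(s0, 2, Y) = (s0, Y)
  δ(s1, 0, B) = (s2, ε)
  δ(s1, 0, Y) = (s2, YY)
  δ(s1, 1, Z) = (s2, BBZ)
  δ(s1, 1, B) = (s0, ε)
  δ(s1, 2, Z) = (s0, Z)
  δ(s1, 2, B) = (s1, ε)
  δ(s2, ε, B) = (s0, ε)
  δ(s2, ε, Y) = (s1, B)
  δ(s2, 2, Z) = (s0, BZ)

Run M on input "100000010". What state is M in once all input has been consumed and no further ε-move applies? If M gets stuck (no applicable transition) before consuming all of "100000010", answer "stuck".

(s0, 100000010, Z)
  ε-move, top Z: go to s1, push Z → (s1, 100000010, Z)
  read 1, top Z: go to s2, push BBZ → (s2, 00000010, BBZ)
  ε-move, top B: go to s0, push ε → (s0, 00000010, BZ)
  read 0, top B: go to s0, push BB → (s0, 0000010, BBZ)
  read 0, top B: go to s0, push BB → (s0, 000010, BBBZ)
  read 0, top B: go to s0, push BB → (s0, 00010, BBBBZ)
  read 0, top B: go to s0, push BB → (s0, 0010, BBBBBZ)
  read 0, top B: go to s0, push BB → (s0, 010, BBBBBBZ)
  read 0, top B: go to s0, push BB → (s0, 10, BBBBBBBZ)
No transition for (s0, 1, top B); M blocks with input 10 remaining.

stuck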